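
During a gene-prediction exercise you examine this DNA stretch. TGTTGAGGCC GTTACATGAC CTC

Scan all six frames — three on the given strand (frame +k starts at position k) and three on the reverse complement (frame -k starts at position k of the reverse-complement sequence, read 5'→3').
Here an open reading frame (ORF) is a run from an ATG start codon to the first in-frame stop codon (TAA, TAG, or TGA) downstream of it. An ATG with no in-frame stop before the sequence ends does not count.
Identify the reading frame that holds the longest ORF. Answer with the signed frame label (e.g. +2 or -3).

Reverse complement (5'→3'): GAGGTCATGTAACGGCCTCAACA
Frame +1: TGT TGA GGC CGT TAC ATG ACC — no ATG→stop ORF.
Frame +2: GTT GAG GCC GTT ACA TGA CCT — no ATG→stop ORF.
Frame +3: TTG AGG CCG TTA CAT GAC CTC — no ATG→stop ORF.
Frame -1: GAG GTC ATG TAA CGG CCT CAA — ATG at 7, stop TAA at 10 → 6 nt.
Frame -2: AGG TCA TGT AAC GGC CTC AAC — no ATG→stop ORF.
Frame -3: GGT CAT GTA ACG GCC TCA ACA — no ATG→stop ORF.
Longest ORF is 6 nt in frame -1 (positions 7–12).

-1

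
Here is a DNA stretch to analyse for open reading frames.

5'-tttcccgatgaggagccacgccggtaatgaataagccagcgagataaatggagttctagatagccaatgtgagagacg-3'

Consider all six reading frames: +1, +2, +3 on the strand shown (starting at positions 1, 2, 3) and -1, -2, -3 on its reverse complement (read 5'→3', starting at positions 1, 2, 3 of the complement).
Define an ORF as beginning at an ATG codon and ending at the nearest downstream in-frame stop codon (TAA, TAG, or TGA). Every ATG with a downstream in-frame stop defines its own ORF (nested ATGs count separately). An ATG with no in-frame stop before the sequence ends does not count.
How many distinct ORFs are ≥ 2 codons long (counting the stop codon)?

Reverse complement (5'→3'): CGTCTCTCACATTGGCTATCTAGAACTCCATTTATCTCGCTGGCTTATTCATTACCGGCGTGGCTCCTCATCGGGAAA
Frame +1: TTT CCC GAT GAG GAG CCA CGC CGG TAA TGA ATA AGC CAG CGA GAT AAA TGG AGT TCT AGA TAG CCA ATG TGA GAG ACG — ATG at 67, stop TGA at 70 → 6 nt.
Frame +2: TTC CCG ATG AGG AGC CAC GCC GGT AAT GAA TAA GCC AGC GAG ATA AAT GGA GTT CTA GAT AGC CAA TGT GAG AGA — ATG at 8, stop TAA at 32 → 27 nt.
Frame +3: TCC CGA TGA GGA GCC ACG CCG GTA ATG AAT AAG CCA GCG AGA TAA ATG GAG TTC TAG ATA GCC AAT GTG AGA GAC — ATG at 27, stop TAA at 45 → 21 nt; ATG at 48, stop TAG at 57 → 12 nt.
Frame -1: CGT CTC TCA CAT TGG CTA TCT AGA ACT CCA TTT ATC TCG CTG GCT TAT TCA TTA CCG GCG TGG CTC CTC ATC GGG AAA — no ATG→stop ORF.
Frame -2: GTC TCT CAC ATT GGC TAT CTA GAA CTC CAT TTA TCT CGC TGG CTT ATT CAT TAC CGG CGT GGC TCC TCA TCG GGA — no ATG→stop ORF.
Frame -3: TCT CTC ACA TTG GCT ATC TAG AAC TCC ATT TAT CTC GCT GGC TTA TTC ATT ACC GGC GTG GCT CCT CAT CGG GAA — no ATG→stop ORF.
ORFs ≥ 2 codons: frame +1 67–72 (2 codons), frame +2 8–34 (9 codons), frame +3 27–47 (7 codons), frame +3 48–59 (4 codons). Count = 4.

4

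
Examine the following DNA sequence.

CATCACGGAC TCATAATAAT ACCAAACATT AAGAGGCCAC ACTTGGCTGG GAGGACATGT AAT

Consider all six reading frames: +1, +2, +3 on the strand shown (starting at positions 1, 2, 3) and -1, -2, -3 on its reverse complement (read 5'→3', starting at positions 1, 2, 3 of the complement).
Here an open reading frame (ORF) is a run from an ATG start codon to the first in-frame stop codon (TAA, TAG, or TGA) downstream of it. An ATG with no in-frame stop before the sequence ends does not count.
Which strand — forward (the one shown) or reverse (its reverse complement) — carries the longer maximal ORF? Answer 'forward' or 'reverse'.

Reverse complement (5'→3'): ATTACATGTCCTCCCAGCCAAGTGTGGCCTCTTAATGTTTGGTATTATTATGAGTCCGTGATG
Frame +1: CAT CAC GGA CTC ATA ATA ATA CCA AAC ATT AAG AGG CCA CAC TTG GCT GGG AGG ACA TGT AAT — no ATG→stop ORF.
Frame +2: ATC ACG GAC TCA TAA TAA TAC CAA ACA TTA AGA GGC CAC ACT TGG CTG GGA GGA CAT GTA — no ATG→stop ORF.
Frame +3: TCA CGG ACT CAT AAT AAT ACC AAA CAT TAA GAG GCC ACA CTT GGC TGG GAG GAC ATG TAA — ATG at 57, stop TAA at 60 → 6 nt.
Frame -1: ATT ACA TGT CCT CCC AGC CAA GTG TGG CCT CTT AAT GTT TGG TAT TAT TAT GAG TCC GTG ATG — no ATG→stop ORF.
Frame -2: TTA CAT GTC CTC CCA GCC AAG TGT GGC CTC TTA ATG TTT GGT ATT ATT ATG AGT CCG TGA — ATG at 35, stop TGA at 59 → 27 nt; ATG at 50, stop TGA at 59 → 12 nt.
Frame -3: TAC ATG TCC TCC CAG CCA AGT GTG GCC TCT TAA TGT TTG GTA TTA TTA TGA GTC CGT GAT — ATG at 6, stop TAA at 33 → 30 nt.
Forward-strand max 6 nt; reverse-strand max 30 nt. The reverse strand has the longer ORF.

reverse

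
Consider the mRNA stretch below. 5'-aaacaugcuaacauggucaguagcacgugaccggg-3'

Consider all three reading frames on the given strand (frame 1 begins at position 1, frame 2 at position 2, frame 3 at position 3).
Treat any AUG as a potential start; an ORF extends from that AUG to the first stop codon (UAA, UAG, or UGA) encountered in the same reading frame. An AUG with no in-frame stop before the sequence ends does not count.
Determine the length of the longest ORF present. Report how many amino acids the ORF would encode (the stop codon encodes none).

Frame 1: AAA CAU GCU AAC AUG GUC AGU AGC ACG UGA CCG — AUG at 13, stop UGA at 28 → 18 nt.
Frame 2: AAC AUG CUA ACA UGG UCA GUA GCA CGU GAC CGG — no AUG→stop ORF.
Frame 3: ACA UGC UAA CAU GGU CAG UAG CAC GUG ACC GGG — no AUG→stop ORF.
Longest: frame 1, positions 13–30, 18 nt = 6 codons = 5 aa. → 5 amino acids.

5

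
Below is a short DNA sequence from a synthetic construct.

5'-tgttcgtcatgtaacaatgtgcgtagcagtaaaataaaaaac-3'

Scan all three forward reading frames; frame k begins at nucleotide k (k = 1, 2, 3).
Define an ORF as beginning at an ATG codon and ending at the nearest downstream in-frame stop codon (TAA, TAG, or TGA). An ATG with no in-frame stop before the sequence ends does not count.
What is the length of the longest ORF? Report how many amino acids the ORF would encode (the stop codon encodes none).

Frame 1: TGT TCG TCA TGT AAC AAT GTG CGT AGC AGT AAA ATA AAA AAC — no ATG→stop ORF.
Frame 2: GTT CGT CAT GTA ACA ATG TGC GTA GCA GTA AAA TAA AAA — ATG at 17, stop TAA at 35 → 21 nt.
Frame 3: TTC GTC ATG TAA CAA TGT GCG TAG CAG TAA AAT AAA AAA — ATG at 9, stop TAA at 12 → 6 nt.
Longest: frame 2, positions 17–37, 21 nt = 7 codons = 6 aa. → 6 amino acids.

6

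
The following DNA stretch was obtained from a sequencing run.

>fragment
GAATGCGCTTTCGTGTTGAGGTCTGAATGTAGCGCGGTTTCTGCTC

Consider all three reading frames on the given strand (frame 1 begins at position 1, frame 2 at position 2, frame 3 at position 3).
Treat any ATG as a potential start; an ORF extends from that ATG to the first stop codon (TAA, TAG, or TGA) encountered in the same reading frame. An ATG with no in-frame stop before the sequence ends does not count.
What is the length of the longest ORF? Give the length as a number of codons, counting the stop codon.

Frame 1: GAA TGC GCT TTC GTG TTG AGG TCT GAA TGT AGC GCG GTT TCT GCT — no ATG→stop ORF.
Frame 2: AAT GCG CTT TCG TGT TGA GGT CTG AAT GTA GCG CGG TTT CTG CTC — no ATG→stop ORF.
Frame 3: ATG CGC TTT CGT GTT GAG GTC TGA ATG TAG CGC GGT TTC TGC — ATG at 3, stop TGA at 24 → 24 nt; ATG at 27, stop TAG at 30 → 6 nt.
Longest: frame 3, positions 3–26, 24 nt = 8 codons = 7 aa. → 8 codons.

8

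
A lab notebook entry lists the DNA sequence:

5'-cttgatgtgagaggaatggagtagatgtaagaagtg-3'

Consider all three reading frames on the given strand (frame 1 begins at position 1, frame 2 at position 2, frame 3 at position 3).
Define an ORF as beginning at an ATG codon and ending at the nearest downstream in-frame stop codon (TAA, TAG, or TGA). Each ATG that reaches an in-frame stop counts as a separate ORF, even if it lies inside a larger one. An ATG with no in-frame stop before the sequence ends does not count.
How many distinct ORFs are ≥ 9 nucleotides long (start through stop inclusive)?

1

Frame 1: CTT GAT GTG AGA GGA ATG GAG TAG ATG TAA GAA GTG — ATG at 16, stop TAG at 22 → 9 nt; ATG at 25, stop TAA at 28 → 6 nt.
Frame 2: TTG ATG TGA GAG GAA TGG AGT AGA TGT AAG AAG — ATG at 5, stop TGA at 8 → 6 nt.
Frame 3: TGA TGT GAG AGG AAT GGA GTA GAT GTA AGA AGT — no ATG→stop ORF.
ORFs ≥ 9 nucleotides: frame 1 16–24 (9 nucleotides). Count = 1.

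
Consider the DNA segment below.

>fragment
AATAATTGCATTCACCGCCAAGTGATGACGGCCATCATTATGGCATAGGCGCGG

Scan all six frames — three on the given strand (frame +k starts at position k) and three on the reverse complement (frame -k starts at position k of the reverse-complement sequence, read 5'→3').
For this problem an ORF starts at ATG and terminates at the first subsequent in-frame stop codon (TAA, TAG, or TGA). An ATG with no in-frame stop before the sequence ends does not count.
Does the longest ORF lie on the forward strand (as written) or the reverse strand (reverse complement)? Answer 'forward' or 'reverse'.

Reverse complement (5'→3'): CCGCGCCTATGCCATAATGATGGCCGTCATCACTTGGCGGTGAATGCAATTATT
Frame +1: AAT AAT TGC ATT CAC CGC CAA GTG ATG ACG GCC ATC ATT ATG GCA TAG GCG CGG — ATG at 25, stop TAG at 46 → 24 nt; ATG at 40, stop TAG at 46 → 9 nt.
Frame +2: ATA ATT GCA TTC ACC GCC AAG TGA TGA CGG CCA TCA TTA TGG CAT AGG CGC — no ATG→stop ORF.
Frame +3: TAA TTG CAT TCA CCG CCA AGT GAT GAC GGC CAT CAT TAT GGC ATA GGC GCG — no ATG→stop ORF.
Frame -1: CCG CGC CTA TGC CAT AAT GAT GGC CGT CAT CAC TTG GCG GTG AAT GCA ATT ATT — no ATG→stop ORF.
Frame -2: CGC GCC TAT GCC ATA ATG ATG GCC GTC ATC ACT TGG CGG TGA ATG CAA TTA — ATG at 17, stop TGA at 41 → 27 nt; ATG at 20, stop TGA at 41 → 24 nt.
Frame -3: GCG CCT ATG CCA TAA TGA TGG CCG TCA TCA CTT GGC GGT GAA TGC AAT TAT — ATG at 9, stop TAA at 15 → 9 nt.
Forward-strand max 24 nt; reverse-strand max 27 nt. The reverse strand has the longer ORF.

reverse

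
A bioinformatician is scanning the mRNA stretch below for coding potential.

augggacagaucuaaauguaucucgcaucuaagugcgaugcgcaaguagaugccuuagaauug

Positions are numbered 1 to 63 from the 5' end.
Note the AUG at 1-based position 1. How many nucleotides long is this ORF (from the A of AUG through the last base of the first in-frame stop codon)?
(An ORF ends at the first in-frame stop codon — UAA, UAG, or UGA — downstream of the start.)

15

Codons from position 1: AUG (1–3), GGA (4–6), CAG (7–9), AUC (10–12), UAA (13–15).
UAA is the first in-frame stop; ORF spans 1–15, 15 nucleotides.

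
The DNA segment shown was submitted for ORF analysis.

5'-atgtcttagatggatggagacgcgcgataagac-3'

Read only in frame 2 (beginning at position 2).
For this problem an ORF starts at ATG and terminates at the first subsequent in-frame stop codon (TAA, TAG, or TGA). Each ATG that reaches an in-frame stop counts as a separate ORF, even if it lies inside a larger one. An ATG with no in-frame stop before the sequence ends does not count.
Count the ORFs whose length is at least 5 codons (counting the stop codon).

Frame 2: TGT CTT AGA TGG ATG GAG ACG CGC GAT AAG — no ATG→stop ORF.
No ORF reaches 5 codons. Count = 0.

0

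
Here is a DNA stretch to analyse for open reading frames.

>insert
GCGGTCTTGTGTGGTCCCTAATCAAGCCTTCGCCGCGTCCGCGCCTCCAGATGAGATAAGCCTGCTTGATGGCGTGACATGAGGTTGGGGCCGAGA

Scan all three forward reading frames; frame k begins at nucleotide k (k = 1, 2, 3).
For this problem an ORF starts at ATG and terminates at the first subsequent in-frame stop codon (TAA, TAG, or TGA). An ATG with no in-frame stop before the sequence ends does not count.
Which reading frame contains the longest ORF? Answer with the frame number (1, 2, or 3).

3

Frame 1: GCG GTC TTG TGT GGT CCC TAA TCA AGC CTT CGC CGC GTC CGC GCC TCC AGA TGA GAT AAG CCT GCT TGA TGG CGT GAC ATG AGG TTG GGG CCG AGA — no ATG→stop ORF.
Frame 2: CGG TCT TGT GTG GTC CCT AAT CAA GCC TTC GCC GCG TCC GCG CCT CCA GAT GAG ATA AGC CTG CTT GAT GGC GTG ACA TGA GGT TGG GGC CGA — no ATG→stop ORF.
Frame 3: GGT CTT GTG TGG TCC CTA ATC AAG CCT TCG CCG CGT CCG CGC CTC CAG ATG AGA TAA GCC TGC TTG ATG GCG TGA CAT GAG GTT GGG GCC GAG — ATG at 51, stop TAA at 57 → 9 nt; ATG at 69, stop TGA at 75 → 9 nt.
Longest ORF is 9 nt in frame 3 (positions 51–59).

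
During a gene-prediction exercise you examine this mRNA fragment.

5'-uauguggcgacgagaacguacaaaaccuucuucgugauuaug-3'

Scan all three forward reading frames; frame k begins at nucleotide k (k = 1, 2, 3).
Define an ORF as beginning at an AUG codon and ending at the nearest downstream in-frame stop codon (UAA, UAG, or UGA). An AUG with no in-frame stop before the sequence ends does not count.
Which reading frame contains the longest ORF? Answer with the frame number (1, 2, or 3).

Frame 1: UAU GUG GCG ACG AGA ACG UAC AAA ACC UUC UUC GUG AUU AUG — no AUG→stop ORF.
Frame 2: AUG UGG CGA CGA GAA CGU ACA AAA CCU UCU UCG UGA UUA — AUG at 2, stop UGA at 35 → 36 nt.
Frame 3: UGU GGC GAC GAG AAC GUA CAA AAC CUU CUU CGU GAU UAU — no AUG→stop ORF.
Longest ORF is 36 nt in frame 2 (positions 2–37).

2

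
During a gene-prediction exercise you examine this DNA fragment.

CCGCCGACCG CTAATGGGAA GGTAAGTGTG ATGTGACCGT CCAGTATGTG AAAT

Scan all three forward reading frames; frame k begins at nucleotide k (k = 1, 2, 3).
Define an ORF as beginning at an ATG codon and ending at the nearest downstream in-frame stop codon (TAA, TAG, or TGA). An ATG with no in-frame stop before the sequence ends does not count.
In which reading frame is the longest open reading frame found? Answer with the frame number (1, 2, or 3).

Frame 1: CCG CCG ACC GCT AAT GGG AAG GTA AGT GTG ATG TGA CCG TCC AGT ATG TGA AAT — ATG at 31, stop TGA at 34 → 6 nt; ATG at 46, stop TGA at 49 → 6 nt.
Frame 2: CGC CGA CCG CTA ATG GGA AGG TAA GTG TGA TGT GAC CGT CCA GTA TGT GAA — ATG at 14, stop TAA at 23 → 12 nt.
Frame 3: GCC GAC CGC TAA TGG GAA GGT AAG TGT GAT GTG ACC GTC CAG TAT GTG AAA — no ATG→stop ORF.
Longest ORF is 12 nt in frame 2 (positions 14–25).

2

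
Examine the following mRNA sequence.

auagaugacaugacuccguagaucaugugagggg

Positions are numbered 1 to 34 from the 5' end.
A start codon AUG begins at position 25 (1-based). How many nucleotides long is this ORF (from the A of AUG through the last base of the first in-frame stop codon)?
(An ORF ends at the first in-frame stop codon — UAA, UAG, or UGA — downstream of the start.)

Codons from position 25: AUG (25–27), UGA (28–30).
UGA is the first in-frame stop; ORF spans 25–30, 6 nucleotides.

6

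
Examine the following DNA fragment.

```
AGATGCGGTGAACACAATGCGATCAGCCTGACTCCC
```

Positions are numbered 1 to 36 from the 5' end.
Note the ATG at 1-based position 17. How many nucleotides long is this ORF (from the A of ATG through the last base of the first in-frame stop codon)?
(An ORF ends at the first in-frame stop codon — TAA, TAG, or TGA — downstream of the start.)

15

Codons from position 17: ATG (17–19), CGA (20–22), TCA (23–25), GCC (26–28), TGA (29–31).
TGA is the first in-frame stop; ORF spans 17–31, 15 nucleotides.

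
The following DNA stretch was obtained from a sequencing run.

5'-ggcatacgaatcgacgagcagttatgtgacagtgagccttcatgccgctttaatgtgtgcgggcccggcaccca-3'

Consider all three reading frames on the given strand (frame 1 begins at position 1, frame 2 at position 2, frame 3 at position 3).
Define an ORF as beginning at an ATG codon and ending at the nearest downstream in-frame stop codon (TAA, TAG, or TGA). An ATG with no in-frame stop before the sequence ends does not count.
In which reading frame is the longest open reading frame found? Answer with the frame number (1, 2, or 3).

3

Frame 1: GGC ATA CGA ATC GAC GAG CAG TTA TGT GAC AGT GAG CCT TCA TGC CGC TTT AAT GTG TGC GGG CCC GGC ACC — no ATG→stop ORF.
Frame 2: GCA TAC GAA TCG ACG AGC AGT TAT GTG ACA GTG AGC CTT CAT GCC GCT TTA ATG TGT GCG GGC CCG GCA CCC — no ATG→stop ORF.
Frame 3: CAT ACG AAT CGA CGA GCA GTT ATG TGA CAG TGA GCC TTC ATG CCG CTT TAA TGT GTG CGG GCC CGG CAC CCA — ATG at 24, stop TGA at 27 → 6 nt; ATG at 42, stop TAA at 51 → 12 nt.
Longest ORF is 12 nt in frame 3 (positions 42–53).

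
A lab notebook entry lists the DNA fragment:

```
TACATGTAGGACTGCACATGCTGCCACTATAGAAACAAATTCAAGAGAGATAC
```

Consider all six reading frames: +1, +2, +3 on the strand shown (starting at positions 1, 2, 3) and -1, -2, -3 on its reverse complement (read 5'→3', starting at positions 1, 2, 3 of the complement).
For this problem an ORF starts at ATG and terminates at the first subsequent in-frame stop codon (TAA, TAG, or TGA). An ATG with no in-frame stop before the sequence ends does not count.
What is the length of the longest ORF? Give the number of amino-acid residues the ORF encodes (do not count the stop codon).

4

Reverse complement (5'→3'): GTATCTCTCTTGAATTTGTTTCTATAGTGGCAGCATGTGCAGTCCTACATGTA
Frame +1: TAC ATG TAG GAC TGC ACA TGC TGC CAC TAT AGA AAC AAA TTC AAG AGA GAT — ATG at 4, stop TAG at 7 → 6 nt.
Frame +2: ACA TGT AGG ACT GCA CAT GCT GCC ACT ATA GAA ACA AAT TCA AGA GAG ATA — no ATG→stop ORF.
Frame +3: CAT GTA GGA CTG CAC ATG CTG CCA CTA TAG AAA CAA ATT CAA GAG AGA TAC — ATG at 18, stop TAG at 30 → 15 nt.
Frame -1: GTA TCT CTC TTG AAT TTG TTT CTA TAG TGG CAG CAT GTG CAG TCC TAC ATG — no ATG→stop ORF.
Frame -2: TAT CTC TCT TGA ATT TGT TTC TAT AGT GGC AGC ATG TGC AGT CCT ACA TGT — no ATG→stop ORF.
Frame -3: ATC TCT CTT GAA TTT GTT TCT ATA GTG GCA GCA TGT GCA GTC CTA CAT GTA — no ATG→stop ORF.
Longest: frame +3, positions 18–32, 15 nt = 5 codons = 4 aa. → 4 amino acids.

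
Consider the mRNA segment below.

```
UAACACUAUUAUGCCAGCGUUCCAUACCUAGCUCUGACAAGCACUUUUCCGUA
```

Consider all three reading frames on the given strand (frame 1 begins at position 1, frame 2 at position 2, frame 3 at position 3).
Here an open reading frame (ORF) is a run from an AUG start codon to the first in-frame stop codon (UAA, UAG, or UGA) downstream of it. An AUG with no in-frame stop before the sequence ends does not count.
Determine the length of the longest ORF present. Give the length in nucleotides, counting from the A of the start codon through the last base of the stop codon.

21

Frame 1: UAA CAC UAU UAU GCC AGC GUU CCA UAC CUA GCU CUG ACA AGC ACU UUU CCG — no AUG→stop ORF.
Frame 2: AAC ACU AUU AUG CCA GCG UUC CAU ACC UAG CUC UGA CAA GCA CUU UUC CGU — AUG at 11, stop UAG at 29 → 21 nt.
Frame 3: ACA CUA UUA UGC CAG CGU UCC AUA CCU AGC UCU GAC AAG CAC UUU UCC GUA — no AUG→stop ORF.
Longest: frame 2, positions 11–31, 21 nt = 7 codons = 6 aa. → 21 nucleotides.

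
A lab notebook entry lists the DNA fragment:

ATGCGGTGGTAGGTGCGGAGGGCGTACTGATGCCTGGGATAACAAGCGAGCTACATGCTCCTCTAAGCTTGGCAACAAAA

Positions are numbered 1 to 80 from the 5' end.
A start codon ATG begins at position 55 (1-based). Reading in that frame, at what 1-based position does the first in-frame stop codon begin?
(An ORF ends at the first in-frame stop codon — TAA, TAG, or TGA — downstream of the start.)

Codons from position 55: ATG (55–57), CTC (58–60), CTC (61–63), TAA (64–66).
TAA is a stop codon; it begins at position 64.

64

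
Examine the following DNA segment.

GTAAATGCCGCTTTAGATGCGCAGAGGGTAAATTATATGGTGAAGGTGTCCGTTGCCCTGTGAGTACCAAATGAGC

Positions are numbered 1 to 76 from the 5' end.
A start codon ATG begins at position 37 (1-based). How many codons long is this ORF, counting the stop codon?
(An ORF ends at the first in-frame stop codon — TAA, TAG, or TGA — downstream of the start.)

Codons from position 37: ATG (37–39), GTG (40–42), AAG (43–45), GTG (46–48), TCC (49–51), GTT (52–54), GCC (55–57), CTG (58–60), TGA (61–63).
TGA is the first in-frame stop; that's 9 codons including the stop.

9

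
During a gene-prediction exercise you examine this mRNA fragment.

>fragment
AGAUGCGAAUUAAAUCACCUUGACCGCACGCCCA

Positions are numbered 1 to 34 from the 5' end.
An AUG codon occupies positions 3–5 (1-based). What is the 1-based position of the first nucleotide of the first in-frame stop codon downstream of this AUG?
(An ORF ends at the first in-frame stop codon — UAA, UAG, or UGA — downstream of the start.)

Codons from position 3: AUG (3–5), CGA (6–8), AUU (9–11), AAA (12–14), UCA (15–17), CCU (18–20), UGA (21–23).
UGA is a stop codon; it begins at position 21.

21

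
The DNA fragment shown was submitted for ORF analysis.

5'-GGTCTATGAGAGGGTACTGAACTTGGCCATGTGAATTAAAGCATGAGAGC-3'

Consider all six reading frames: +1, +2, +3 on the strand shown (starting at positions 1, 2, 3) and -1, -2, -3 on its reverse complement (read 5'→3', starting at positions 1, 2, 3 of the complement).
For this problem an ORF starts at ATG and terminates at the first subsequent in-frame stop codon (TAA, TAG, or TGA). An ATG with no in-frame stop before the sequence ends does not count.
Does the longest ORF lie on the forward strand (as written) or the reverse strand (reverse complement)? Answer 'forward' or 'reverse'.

reverse

Reverse complement (5'→3'): GCTCTCATGCTTTAATTCACATGGCCAAGTTCAGTACCCTCTCATAGACC
Frame +1: GGT CTA TGA GAG GGT ACT GAA CTT GGC CAT GTG AAT TAA AGC ATG AGA — no ATG→stop ORF.
Frame +2: GTC TAT GAG AGG GTA CTG AAC TTG GCC ATG TGA ATT AAA GCA TGA GAG — ATG at 29, stop TGA at 32 → 6 nt.
Frame +3: TCT ATG AGA GGG TAC TGA ACT TGG CCA TGT GAA TTA AAG CAT GAG AGC — ATG at 6, stop TGA at 18 → 15 nt.
Frame -1: GCT CTC ATG CTT TAA TTC ACA TGG CCA AGT TCA GTA CCC TCT CAT AGA — ATG at 7, stop TAA at 13 → 9 nt.
Frame -2: CTC TCA TGC TTT AAT TCA CAT GGC CAA GTT CAG TAC CCT CTC ATA GAC — no ATG→stop ORF.
Frame -3: TCT CAT GCT TTA ATT CAC ATG GCC AAG TTC AGT ACC CTC TCA TAG ACC — ATG at 21, stop TAG at 45 → 27 nt.
Forward-strand max 15 nt; reverse-strand max 27 nt. The reverse strand has the longer ORF.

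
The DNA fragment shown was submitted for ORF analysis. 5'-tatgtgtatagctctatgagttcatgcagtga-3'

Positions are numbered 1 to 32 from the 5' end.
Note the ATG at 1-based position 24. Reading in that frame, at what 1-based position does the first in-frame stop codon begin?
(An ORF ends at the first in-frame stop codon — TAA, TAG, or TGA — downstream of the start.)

30

Codons from position 24: ATG (24–26), CAG (27–29), TGA (30–32).
TGA is a stop codon; it begins at position 30.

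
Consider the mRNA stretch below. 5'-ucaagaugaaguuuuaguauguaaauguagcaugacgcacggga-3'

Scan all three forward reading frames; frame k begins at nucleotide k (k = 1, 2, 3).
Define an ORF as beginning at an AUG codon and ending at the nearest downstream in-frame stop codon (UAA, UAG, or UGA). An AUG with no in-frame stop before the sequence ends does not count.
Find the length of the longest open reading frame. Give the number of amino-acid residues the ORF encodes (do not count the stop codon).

3

Frame 1: UCA AGA UGA AGU UUU AGU AUG UAA AUG UAG CAU GAC GCA CGG — AUG at 19, stop UAA at 22 → 6 nt; AUG at 25, stop UAG at 28 → 6 nt.
Frame 2: CAA GAU GAA GUU UUA GUA UGU AAA UGU AGC AUG ACG CAC GGG — no AUG→stop ORF.
Frame 3: AAG AUG AAG UUU UAG UAU GUA AAU GUA GCA UGA CGC ACG GGA — AUG at 6, stop UAG at 15 → 12 nt.
Longest: frame 3, positions 6–17, 12 nt = 4 codons = 3 aa. → 3 amino acids.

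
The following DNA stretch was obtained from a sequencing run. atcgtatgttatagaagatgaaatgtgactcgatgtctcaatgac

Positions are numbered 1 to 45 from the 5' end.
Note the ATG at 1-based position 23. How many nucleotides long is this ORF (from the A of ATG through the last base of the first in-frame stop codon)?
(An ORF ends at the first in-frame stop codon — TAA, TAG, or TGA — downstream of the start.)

Codons from position 23: ATG (23–25), TGA (26–28).
TGA is the first in-frame stop; ORF spans 23–28, 6 nucleotides.

6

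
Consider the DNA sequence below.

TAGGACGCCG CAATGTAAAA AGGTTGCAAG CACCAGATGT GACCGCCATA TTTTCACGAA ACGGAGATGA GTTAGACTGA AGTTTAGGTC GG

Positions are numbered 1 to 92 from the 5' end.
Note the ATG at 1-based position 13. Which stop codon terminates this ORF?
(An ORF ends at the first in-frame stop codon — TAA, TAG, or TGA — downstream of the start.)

Codons from position 13: ATG (13–15), TAA (16–18).
The first in-frame stop codon is TAA.

TAA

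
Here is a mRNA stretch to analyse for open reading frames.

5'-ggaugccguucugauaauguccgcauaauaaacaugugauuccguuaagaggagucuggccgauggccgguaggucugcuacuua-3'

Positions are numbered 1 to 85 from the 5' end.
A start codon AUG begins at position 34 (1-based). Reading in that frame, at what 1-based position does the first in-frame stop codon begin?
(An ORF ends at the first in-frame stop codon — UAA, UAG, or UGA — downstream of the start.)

Codons from position 34: AUG (34–36), UGA (37–39).
UGA is a stop codon; it begins at position 37.

37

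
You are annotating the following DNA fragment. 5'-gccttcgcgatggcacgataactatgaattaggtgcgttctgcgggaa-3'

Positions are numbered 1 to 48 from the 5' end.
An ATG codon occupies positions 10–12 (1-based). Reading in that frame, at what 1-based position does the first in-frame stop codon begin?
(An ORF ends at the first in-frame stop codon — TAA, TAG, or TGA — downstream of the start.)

19

Codons from position 10: ATG (10–12), GCA (13–15), CGA (16–18), TAA (19–21).
TAA is a stop codon; it begins at position 19.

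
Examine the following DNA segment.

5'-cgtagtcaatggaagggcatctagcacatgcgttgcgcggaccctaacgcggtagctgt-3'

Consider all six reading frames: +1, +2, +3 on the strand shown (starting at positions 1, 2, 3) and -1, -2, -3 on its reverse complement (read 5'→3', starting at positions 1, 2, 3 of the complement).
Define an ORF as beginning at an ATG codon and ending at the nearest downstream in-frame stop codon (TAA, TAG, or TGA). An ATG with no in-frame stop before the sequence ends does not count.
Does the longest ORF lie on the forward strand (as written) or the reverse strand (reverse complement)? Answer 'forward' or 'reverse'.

forward

Reverse complement (5'→3'): ACAGCTACCGCGTTAGGGTCCGCGCAACGCATGTGCTAGATGCCCTTCCATTGACTACG
Frame +1: CGT AGT CAA TGG AAG GGC ATC TAG CAC ATG CGT TGC GCG GAC CCT AAC GCG GTA GCT — no ATG→stop ORF.
Frame +2: GTA GTC AAT GGA AGG GCA TCT AGC ACA TGC GTT GCG CGG ACC CTA ACG CGG TAG CTG — no ATG→stop ORF.
Frame +3: TAG TCA ATG GAA GGG CAT CTA GCA CAT GCG TTG CGC GGA CCC TAA CGC GGT AGC TGT — ATG at 9, stop TAA at 45 → 39 nt.
Frame -1: ACA GCT ACC GCG TTA GGG TCC GCG CAA CGC ATG TGC TAG ATG CCC TTC CAT TGA CTA — ATG at 31, stop TAG at 37 → 9 nt; ATG at 40, stop TGA at 52 → 15 nt.
Frame -2: CAG CTA CCG CGT TAG GGT CCG CGC AAC GCA TGT GCT AGA TGC CCT TCC ATT GAC TAC — no ATG→stop ORF.
Frame -3: AGC TAC CGC GTT AGG GTC CGC GCA ACG CAT GTG CTA GAT GCC CTT CCA TTG ACT ACG — no ATG→stop ORF.
Forward-strand max 39 nt; reverse-strand max 15 nt. The forward strand has the longer ORF.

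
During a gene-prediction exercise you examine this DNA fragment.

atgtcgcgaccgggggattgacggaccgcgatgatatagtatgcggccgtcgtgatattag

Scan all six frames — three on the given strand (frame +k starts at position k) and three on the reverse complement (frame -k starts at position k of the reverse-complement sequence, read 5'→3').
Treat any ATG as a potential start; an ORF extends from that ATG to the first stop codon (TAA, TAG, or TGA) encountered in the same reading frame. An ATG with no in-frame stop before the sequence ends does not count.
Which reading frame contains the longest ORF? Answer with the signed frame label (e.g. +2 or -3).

Reverse complement (5'→3'): CTAATATCACGACGGCCGCATACTATATCATCGCGGTCCGTCAATCCCCCGGTCGCGACAT
Frame +1: ATG TCG CGA CCG GGG GAT TGA CGG ACC GCG ATG ATA TAG TAT GCG GCC GTC GTG ATA TTA — ATG at 1, stop TGA at 19 → 21 nt; ATG at 31, stop TAG at 37 → 9 nt.
Frame +2: TGT CGC GAC CGG GGG ATT GAC GGA CCG CGA TGA TAT AGT ATG CGG CCG TCG TGA TAT TAG — ATG at 41, stop TGA at 53 → 15 nt.
Frame +3: GTC GCG ACC GGG GGA TTG ACG GAC CGC GAT GAT ATA GTA TGC GGC CGT CGT GAT ATT — no ATG→stop ORF.
Frame -1: CTA ATA TCA CGA CGG CCG CAT ACT ATA TCA TCG CGG TCC GTC AAT CCC CCG GTC GCG ACA — no ATG→stop ORF.
Frame -2: TAA TAT CAC GAC GGC CGC ATA CTA TAT CAT CGC GGT CCG TCA ATC CCC CGG TCG CGA CAT — no ATG→stop ORF.
Frame -3: AAT ATC ACG ACG GCC GCA TAC TAT ATC ATC GCG GTC CGT CAA TCC CCC GGT CGC GAC — no ATG→stop ORF.
Longest ORF is 21 nt in frame +1 (positions 1–21).

+1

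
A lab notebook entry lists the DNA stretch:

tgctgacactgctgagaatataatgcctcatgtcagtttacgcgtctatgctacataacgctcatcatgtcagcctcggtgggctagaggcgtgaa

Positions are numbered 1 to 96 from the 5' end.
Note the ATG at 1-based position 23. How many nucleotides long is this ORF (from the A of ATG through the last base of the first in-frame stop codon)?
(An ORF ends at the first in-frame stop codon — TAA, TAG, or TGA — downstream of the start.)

36

Codons from position 23: ATG (23–25), CCT (26–28), CAT (29–31), GTC (32–34), AGT (35–37), TTA (38–40), CGC (41–43), GTC (44–46), TAT (47–49), GCT (50–52), ACA (53–55), TAA (56–58).
TAA is the first in-frame stop; ORF spans 23–58, 36 nucleotides.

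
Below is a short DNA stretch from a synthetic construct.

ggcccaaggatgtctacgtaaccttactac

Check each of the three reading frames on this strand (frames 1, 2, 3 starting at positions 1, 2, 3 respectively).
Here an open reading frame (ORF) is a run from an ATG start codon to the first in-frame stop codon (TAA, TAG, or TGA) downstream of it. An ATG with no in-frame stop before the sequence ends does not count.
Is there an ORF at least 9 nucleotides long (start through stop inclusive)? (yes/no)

Frame 1: GGC CCA AGG ATG TCT ACG TAA CCT TAC TAC — ATG at 10, stop TAA at 19 → 12 nt.
Frame 2: GCC CAA GGA TGT CTA CGT AAC CTT ACT — no ATG→stop ORF.
Frame 3: CCC AAG GAT GTC TAC GTA ACC TTA CTA — no ATG→stop ORF.
Frame 1 has an ORF of 12 nucleotides (positions 10–21) ≥ 9, so yes.

yes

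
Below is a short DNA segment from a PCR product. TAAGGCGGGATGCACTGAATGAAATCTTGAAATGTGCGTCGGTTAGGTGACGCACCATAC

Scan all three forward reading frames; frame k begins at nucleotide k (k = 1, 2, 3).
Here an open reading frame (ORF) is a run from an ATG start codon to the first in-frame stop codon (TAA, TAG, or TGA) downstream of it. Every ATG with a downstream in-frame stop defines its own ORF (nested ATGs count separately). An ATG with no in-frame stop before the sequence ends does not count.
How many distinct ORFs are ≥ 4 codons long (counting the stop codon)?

2

Frame 1: TAA GGC GGG ATG CAC TGA ATG AAA TCT TGA AAT GTG CGT CGG TTA GGT GAC GCA CCA TAC — ATG at 10, stop TGA at 16 → 9 nt; ATG at 19, stop TGA at 28 → 12 nt.
Frame 2: AAG GCG GGA TGC ACT GAA TGA AAT CTT GAA ATG TGC GTC GGT TAG GTG ACG CAC CAT — ATG at 32, stop TAG at 44 → 15 nt.
Frame 3: AGG CGG GAT GCA CTG AAT GAA ATC TTG AAA TGT GCG TCG GTT AGG TGA CGC ACC ATA — no ATG→stop ORF.
ORFs ≥ 4 codons: frame 1 19–30 (4 codons), frame 2 32–46 (5 codons). Count = 2.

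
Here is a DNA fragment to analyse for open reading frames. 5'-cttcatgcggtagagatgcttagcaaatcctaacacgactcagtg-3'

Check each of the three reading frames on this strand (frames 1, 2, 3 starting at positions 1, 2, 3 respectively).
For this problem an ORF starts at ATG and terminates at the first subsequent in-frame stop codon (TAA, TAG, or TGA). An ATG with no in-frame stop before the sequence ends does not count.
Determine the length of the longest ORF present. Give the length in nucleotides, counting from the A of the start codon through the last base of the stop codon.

18

Frame 1: CTT CAT GCG GTA GAG ATG CTT AGC AAA TCC TAA CAC GAC TCA GTG — ATG at 16, stop TAA at 31 → 18 nt.
Frame 2: TTC ATG CGG TAG AGA TGC TTA GCA AAT CCT AAC ACG ACT CAG — ATG at 5, stop TAG at 11 → 9 nt.
Frame 3: TCA TGC GGT AGA GAT GCT TAG CAA ATC CTA ACA CGA CTC AGT — no ATG→stop ORF.
Longest: frame 1, positions 16–33, 18 nt = 6 codons = 5 aa. → 18 nucleotides.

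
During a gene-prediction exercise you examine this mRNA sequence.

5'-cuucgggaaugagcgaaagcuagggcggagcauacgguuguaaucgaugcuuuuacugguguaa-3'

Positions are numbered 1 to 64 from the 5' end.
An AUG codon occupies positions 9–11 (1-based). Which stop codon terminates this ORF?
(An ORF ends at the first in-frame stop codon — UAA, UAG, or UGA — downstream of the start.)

UAG

Codons from position 9: AUG (9–11), AGC (12–14), GAA (15–17), AGC (18–20), UAG (21–23).
The first in-frame stop codon is UAG.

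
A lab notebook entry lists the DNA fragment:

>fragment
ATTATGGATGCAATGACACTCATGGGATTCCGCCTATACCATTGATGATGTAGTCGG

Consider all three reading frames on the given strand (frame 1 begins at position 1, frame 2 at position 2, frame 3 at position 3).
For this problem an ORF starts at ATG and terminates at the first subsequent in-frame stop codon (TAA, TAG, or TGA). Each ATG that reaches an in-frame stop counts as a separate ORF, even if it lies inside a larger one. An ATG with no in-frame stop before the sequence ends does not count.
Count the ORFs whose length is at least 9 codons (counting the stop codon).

Frame 1: ATT ATG GAT GCA ATG ACA CTC ATG GGA TTC CGC CTA TAC CAT TGA TGA TGT AGT CGG — ATG at 4, stop TGA at 43 → 42 nt; ATG at 13, stop TGA at 43 → 33 nt; ATG at 22, stop TGA at 43 → 24 nt.
Frame 2: TTA TGG ATG CAA TGA CAC TCA TGG GAT TCC GCC TAT ACC ATT GAT GAT GTA GTC — ATG at 8, stop TGA at 14 → 9 nt.
Frame 3: TAT GGA TGC AAT GAC ACT CAT GGG ATT CCG CCT ATA CCA TTG ATG ATG TAG TCG — ATG at 45, stop TAG at 51 → 9 nt; ATG at 48, stop TAG at 51 → 6 nt.
ORFs ≥ 9 codons: frame 1 4–45 (14 codons), frame 1 13–45 (11 codons). Count = 2.

2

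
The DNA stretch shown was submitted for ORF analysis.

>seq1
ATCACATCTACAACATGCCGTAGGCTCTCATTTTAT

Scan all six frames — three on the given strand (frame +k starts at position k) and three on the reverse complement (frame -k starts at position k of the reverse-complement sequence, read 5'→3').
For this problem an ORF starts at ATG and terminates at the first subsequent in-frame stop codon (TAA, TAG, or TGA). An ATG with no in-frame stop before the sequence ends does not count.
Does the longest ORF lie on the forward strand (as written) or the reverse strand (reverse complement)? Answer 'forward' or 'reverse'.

reverse

Reverse complement (5'→3'): ATAAAATGAGAGCCTACGGCATGTTGTAGATGTGAT
Frame +1: ATC ACA TCT ACA ACA TGC CGT AGG CTC TCA TTT TAT — no ATG→stop ORF.
Frame +2: TCA CAT CTA CAA CAT GCC GTA GGC TCT CAT TTT — no ATG→stop ORF.
Frame +3: CAC ATC TAC AAC ATG CCG TAG GCT CTC ATT TTA — ATG at 15, stop TAG at 21 → 9 nt.
Frame -1: ATA AAA TGA GAG CCT ACG GCA TGT TGT AGA TGT GAT — no ATG→stop ORF.
Frame -2: TAA AAT GAG AGC CTA CGG CAT GTT GTA GAT GTG — no ATG→stop ORF.
Frame -3: AAA ATG AGA GCC TAC GGC ATG TTG TAG ATG TGA — ATG at 6, stop TAG at 27 → 24 nt; ATG at 21, stop TAG at 27 → 9 nt; ATG at 30, stop TGA at 33 → 6 nt.
Forward-strand max 9 nt; reverse-strand max 24 nt. The reverse strand has the longer ORF.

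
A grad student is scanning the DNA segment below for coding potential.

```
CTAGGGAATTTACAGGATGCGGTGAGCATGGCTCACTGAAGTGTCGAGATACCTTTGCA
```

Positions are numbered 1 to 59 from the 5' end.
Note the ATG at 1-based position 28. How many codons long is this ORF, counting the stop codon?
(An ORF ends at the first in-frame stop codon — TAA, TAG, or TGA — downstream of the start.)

Codons from position 28: ATG (28–30), GCT (31–33), CAC (34–36), TGA (37–39).
TGA is the first in-frame stop; that's 4 codons including the stop.

4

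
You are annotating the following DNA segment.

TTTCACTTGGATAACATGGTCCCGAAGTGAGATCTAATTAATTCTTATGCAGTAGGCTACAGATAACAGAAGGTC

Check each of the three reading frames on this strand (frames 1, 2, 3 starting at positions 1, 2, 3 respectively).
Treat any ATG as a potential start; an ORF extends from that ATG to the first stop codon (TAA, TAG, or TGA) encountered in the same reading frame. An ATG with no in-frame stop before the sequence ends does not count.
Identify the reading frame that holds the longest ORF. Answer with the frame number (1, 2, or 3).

Frame 1: TTT CAC TTG GAT AAC ATG GTC CCG AAG TGA GAT CTA ATT AAT TCT TAT GCA GTA GGC TAC AGA TAA CAG AAG GTC — ATG at 16, stop TGA at 28 → 15 nt.
Frame 2: TTC ACT TGG ATA ACA TGG TCC CGA AGT GAG ATC TAA TTA ATT CTT ATG CAG TAG GCT ACA GAT AAC AGA AGG — ATG at 47, stop TAG at 53 → 9 nt.
Frame 3: TCA CTT GGA TAA CAT GGT CCC GAA GTG AGA TCT AAT TAA TTC TTA TGC AGT AGG CTA CAG ATA ACA GAA GGT — no ATG→stop ORF.
Longest ORF is 15 nt in frame 1 (positions 16–30).

1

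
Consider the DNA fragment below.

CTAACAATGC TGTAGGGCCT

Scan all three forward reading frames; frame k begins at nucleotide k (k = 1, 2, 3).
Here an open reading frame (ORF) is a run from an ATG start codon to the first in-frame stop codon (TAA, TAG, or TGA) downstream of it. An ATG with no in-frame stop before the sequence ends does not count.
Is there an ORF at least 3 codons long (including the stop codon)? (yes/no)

Frame 1: CTA ACA ATG CTG TAG GGC — ATG at 7, stop TAG at 13 → 9 nt.
Frame 2: TAA CAA TGC TGT AGG GCC — no ATG→stop ORF.
Frame 3: AAC AAT GCT GTA GGG CCT — no ATG→stop ORF.
Frame 1 has an ORF of 3 codons (positions 7–15) ≥ 3, so yes.

yes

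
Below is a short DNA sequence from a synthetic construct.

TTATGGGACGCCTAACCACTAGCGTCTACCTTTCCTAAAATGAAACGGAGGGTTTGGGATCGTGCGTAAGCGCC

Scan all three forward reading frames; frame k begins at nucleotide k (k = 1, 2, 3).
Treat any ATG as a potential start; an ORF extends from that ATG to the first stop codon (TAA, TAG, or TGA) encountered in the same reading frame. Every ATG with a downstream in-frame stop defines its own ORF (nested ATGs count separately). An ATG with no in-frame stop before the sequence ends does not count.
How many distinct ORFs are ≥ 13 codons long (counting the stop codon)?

Frame 1: TTA TGG GAC GCC TAA CCA CTA GCG TCT ACC TTT CCT AAA ATG AAA CGG AGG GTT TGG GAT CGT GCG TAA GCG — ATG at 40, stop TAA at 67 → 30 nt.
Frame 2: TAT GGG ACG CCT AAC CAC TAG CGT CTA CCT TTC CTA AAA TGA AAC GGA GGG TTT GGG ATC GTG CGT AAG CGC — no ATG→stop ORF.
Frame 3: ATG GGA CGC CTA ACC ACT AGC GTC TAC CTT TCC TAA AAT GAA ACG GAG GGT TTG GGA TCG TGC GTA AGC GCC — ATG at 3, stop TAA at 36 → 36 nt.
No ORF reaches 13 codons. Count = 0.

0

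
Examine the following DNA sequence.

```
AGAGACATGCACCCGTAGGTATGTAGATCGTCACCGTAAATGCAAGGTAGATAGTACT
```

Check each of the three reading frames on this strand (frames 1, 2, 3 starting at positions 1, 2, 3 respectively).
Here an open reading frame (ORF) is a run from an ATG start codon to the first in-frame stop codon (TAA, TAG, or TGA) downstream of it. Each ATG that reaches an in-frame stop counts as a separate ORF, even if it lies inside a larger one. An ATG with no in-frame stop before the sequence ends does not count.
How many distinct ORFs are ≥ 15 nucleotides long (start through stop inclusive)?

1

Frame 1: AGA GAC ATG CAC CCG TAG GTA TGT AGA TCG TCA CCG TAA ATG CAA GGT AGA TAG TAC — ATG at 7, stop TAG at 16 → 12 nt; ATG at 40, stop TAG at 52 → 15 nt.
Frame 2: GAG ACA TGC ACC CGT AGG TAT GTA GAT CGT CAC CGT AAA TGC AAG GTA GAT AGT ACT — no ATG→stop ORF.
Frame 3: AGA CAT GCA CCC GTA GGT ATG TAG ATC GTC ACC GTA AAT GCA AGG TAG ATA GTA — ATG at 21, stop TAG at 24 → 6 nt.
ORFs ≥ 15 nucleotides: frame 1 40–54 (15 nucleotides). Count = 1.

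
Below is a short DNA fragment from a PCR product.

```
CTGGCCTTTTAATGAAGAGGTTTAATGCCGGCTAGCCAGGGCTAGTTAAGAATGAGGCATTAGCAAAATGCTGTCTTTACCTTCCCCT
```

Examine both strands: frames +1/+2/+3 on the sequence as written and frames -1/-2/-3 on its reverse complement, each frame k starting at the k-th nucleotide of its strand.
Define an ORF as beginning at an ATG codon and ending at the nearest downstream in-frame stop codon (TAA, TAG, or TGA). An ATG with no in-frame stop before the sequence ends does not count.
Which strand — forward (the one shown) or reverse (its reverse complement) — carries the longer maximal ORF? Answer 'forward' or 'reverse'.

forward

Reverse complement (5'→3'): AGGGGAAGGTAAAGACAGCATTTTGCTAATGCCTCATTCTTAACTAGCCCTGGCTAGCCGGCATTAAACCTCTTCATTAAAAGGCCAG
Frame +1: CTG GCC TTT TAA TGA AGA GGT TTA ATG CCG GCT AGC CAG GGC TAG TTA AGA ATG AGG CAT TAG CAA AAT GCT GTC TTT ACC TTC CCC — ATG at 25, stop TAG at 43 → 21 nt; ATG at 52, stop TAG at 61 → 12 nt.
Frame +2: TGG CCT TTT AAT GAA GAG GTT TAA TGC CGG CTA GCC AGG GCT AGT TAA GAA TGA GGC ATT AGC AAA ATG CTG TCT TTA CCT TCC CCT — no ATG→stop ORF.
Frame +3: GGC CTT TTA ATG AAG AGG TTT AAT GCC GGC TAG CCA GGG CTA GTT AAG AAT GAG GCA TTA GCA AAA TGC TGT CTT TAC CTT CCC — ATG at 12, stop TAG at 33 → 24 nt.
Frame -1: AGG GGA AGG TAA AGA CAG CAT TTT GCT AAT GCC TCA TTC TTA ACT AGC CCT GGC TAG CCG GCA TTA AAC CTC TTC ATT AAA AGG CCA — no ATG→stop ORF.
Frame -2: GGG GAA GGT AAA GAC AGC ATT TTG CTA ATG CCT CAT TCT TAA CTA GCC CTG GCT AGC CGG CAT TAA ACC TCT TCA TTA AAA GGC CAG — ATG at 29, stop TAA at 41 → 15 nt.
Frame -3: GGG AAG GTA AAG ACA GCA TTT TGC TAA TGC CTC ATT CTT AAC TAG CCC TGG CTA GCC GGC ATT AAA CCT CTT CAT TAA AAG GCC — no ATG→stop ORF.
Forward-strand max 24 nt; reverse-strand max 15 nt. The forward strand has the longer ORF.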